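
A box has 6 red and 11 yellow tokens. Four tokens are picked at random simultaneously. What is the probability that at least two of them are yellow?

429/476

Sum the hypergeometric tail for j = 2,…,4 yellow tokens.
Favorable = C(11,2)·C(6,2) + C(11,3)·C(6,1) + C(11,4)·C(6,0) = 2145; total = C(17,4) = 2380.
P = 2145/2380 = 429/476 ≈ 0.9013.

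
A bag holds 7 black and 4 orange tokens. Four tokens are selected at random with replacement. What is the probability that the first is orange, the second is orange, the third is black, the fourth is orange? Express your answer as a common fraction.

448/14641

Multiply the conditional probability of each draw in order, with replacement (the composition resets each draw).
P = (4/11) · (4/11) · (7/11) · (4/11) = 448/14641 ≈ 0.0306.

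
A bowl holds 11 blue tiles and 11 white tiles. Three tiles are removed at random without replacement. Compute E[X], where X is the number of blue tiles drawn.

By linearity of expectation, E[X] = Σ P(draw i is blue); by symmetry each draw (even without replacement) has P(blue) = 11/22.
E[X] = 3 · 11/22 = 3/2 ≈ 1.5000.

3/2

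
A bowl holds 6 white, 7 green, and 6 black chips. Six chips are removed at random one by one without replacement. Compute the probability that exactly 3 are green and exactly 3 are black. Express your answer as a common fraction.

Unordered draws without replacement: count favorable combinations over C(19,6).
Favorable = C(6,0) · C(7,3) · C(6,3) = 700; total = C(19,6) = 27132.
P = 700/27132 = 25/969 ≈ 0.0258.

25/969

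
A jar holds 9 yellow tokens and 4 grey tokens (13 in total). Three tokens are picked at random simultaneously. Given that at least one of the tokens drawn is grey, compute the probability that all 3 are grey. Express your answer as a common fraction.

2/101

P(all 3 grey) = C(4,3)/C(13,3) = 2/143; P(at least one grey) = 1 − C(9,3)/C(13,3) = 101/143.
Since 'all 3 grey' ⊆ 'at least one grey', P(all 3 | at least one) = 2/143 / 101/143 = 2/101 ≈ 0.0198.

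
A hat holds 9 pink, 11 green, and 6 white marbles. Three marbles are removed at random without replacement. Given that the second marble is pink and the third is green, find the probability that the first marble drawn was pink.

1/3

P(first=pink and the second marble is pink and the third is green) = (9/26)·(8/25)·(11/24) = 33/650.
P(E) = Σ over first color = 33/650 + 33/520 + 99/2600 = 99/650.
By Bayes, P(first=pink | E) = 33/650 / 99/650 = 1/3 ≈ 0.3333.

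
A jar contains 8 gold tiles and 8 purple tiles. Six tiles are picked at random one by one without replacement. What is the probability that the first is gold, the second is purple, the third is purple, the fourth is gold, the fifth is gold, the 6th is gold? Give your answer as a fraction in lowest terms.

Multiply the conditional probability of each draw in order, without replacement, so each draw removes one from its color and from the total.
P = (8/16) · (8/15) · (7/14) · (7/13) · (6/12) · (5/11) = 7/429 ≈ 0.0163.

7/429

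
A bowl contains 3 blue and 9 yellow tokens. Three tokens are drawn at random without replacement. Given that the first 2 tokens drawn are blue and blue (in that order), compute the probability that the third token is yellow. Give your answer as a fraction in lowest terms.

9/10

After removing 2 blue, the bowl has 9 yellow out of 10 remaining.
P(third is yellow | given) = 9/10 ≈ 0.9000.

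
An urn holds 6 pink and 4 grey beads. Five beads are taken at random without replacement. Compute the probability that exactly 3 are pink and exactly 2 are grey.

10/21

Unordered draws without replacement: count favorable combinations over C(10,5).
Favorable = C(6,3) · C(4,2) = 120; total = C(10,5) = 252.
P = 120/252 = 10/21 ≈ 0.4762.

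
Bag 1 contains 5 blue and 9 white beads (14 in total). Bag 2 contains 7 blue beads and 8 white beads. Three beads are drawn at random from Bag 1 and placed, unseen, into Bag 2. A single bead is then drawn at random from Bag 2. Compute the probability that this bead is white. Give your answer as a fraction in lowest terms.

Condition on how many of the transferred beads are white (from Bag 1: 9 white of 14; then Bag 2 has 18 total).
  0 white: C(9,0)C(5,3)/C(14,3) = 5/182; then P = 8/18
  1 white: C(9,1)C(5,2)/C(14,3) = 45/182; then P = 9/18
  2 white: C(9,2)C(5,1)/C(14,3) = 45/91; then P = 10/18
  3 white: C(9,3)C(5,0)/C(14,3) = 3/13; then P = 11/18
P(white from Bag 2) = 139/252 ≈ 0.5516.

139/252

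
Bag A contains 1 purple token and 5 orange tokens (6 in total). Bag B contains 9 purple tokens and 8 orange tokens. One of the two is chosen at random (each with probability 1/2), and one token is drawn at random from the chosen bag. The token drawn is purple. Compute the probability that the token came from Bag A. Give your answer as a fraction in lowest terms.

17/71

P(purple | Bag A) = 1/6; P(purple | Bag B) = 9/17.
P(purple) = 1/2·1/6 + 1/2·9/17 = 71/204.
By Bayes' rule, P(Bag A | purple) = 1/12 / 71/204 = 17/71 ≈ 0.2394.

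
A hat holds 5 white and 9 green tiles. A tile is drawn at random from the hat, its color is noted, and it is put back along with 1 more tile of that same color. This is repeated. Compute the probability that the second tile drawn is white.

Condition on the first draw. If first is white (prob 5/14), second-white has prob (6)/(15); if not (prob 9/14), it has prob 5/(15).
P = (5/14)·(6/15) + (9/14)·(5/15) = 5/14 ≈ 0.3571.

5/14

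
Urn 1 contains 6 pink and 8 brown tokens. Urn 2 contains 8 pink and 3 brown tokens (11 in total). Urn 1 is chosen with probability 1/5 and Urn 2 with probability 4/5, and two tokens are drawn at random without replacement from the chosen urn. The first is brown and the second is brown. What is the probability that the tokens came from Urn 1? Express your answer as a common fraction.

55/94

P(E | Urn 1) = 4/13; P(E | Urn 2) = 3/55.
P(E) = 1/5·4/13 + 4/5·3/55 = 376/3575.
By Bayes' rule, P(Urn 1 | E) = 4/65 / 376/3575 = 55/94 ≈ 0.5851.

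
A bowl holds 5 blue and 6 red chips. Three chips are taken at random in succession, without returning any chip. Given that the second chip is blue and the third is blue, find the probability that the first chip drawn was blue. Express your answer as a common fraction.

1/3

P(first=blue and the second chip is blue and the third is blue) = (5/11)·(4/10)·(3/9) = 2/33.
P(E) = Σ over first color = 2/33 + 4/33 = 2/11.
By Bayes, P(first=blue | E) = 2/33 / 2/11 = 1/3 ≈ 0.3333.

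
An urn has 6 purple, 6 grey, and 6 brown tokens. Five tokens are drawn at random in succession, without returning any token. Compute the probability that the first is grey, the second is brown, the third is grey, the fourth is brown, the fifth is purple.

Multiply the conditional probability of each draw in order, without replacement, so each draw removes one from its color and from the total.
P = (6/18) · (6/17) · (5/16) · (5/15) · (6/14) = 5/952 ≈ 0.0053.

5/952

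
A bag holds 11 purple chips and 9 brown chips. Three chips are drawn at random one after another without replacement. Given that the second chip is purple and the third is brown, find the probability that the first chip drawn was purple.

P(first=purple and the second chip is purple and the third is brown) = (11/20)·(10/19)·(9/18) = 11/76.
P(E) = Σ over first color = 11/76 + 11/95 = 99/380.
By Bayes, P(first=purple | E) = 11/76 / 99/380 = 5/9 ≈ 0.5556.

5/9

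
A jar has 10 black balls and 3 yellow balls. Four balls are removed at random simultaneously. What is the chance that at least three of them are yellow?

Sum the hypergeometric tail for j = 3,…,3 yellow balls.
Favorable = C(3,3)·C(10,1) = 10; total = C(13,4) = 715.
P = 10/715 = 2/143 ≈ 0.0140.

2/143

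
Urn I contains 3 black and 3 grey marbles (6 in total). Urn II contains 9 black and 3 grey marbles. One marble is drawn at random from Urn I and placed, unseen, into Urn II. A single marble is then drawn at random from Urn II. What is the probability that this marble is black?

19/26

Condition on how many of the transferred marbles are black (from Urn I: 3 black of 6; then Urn II has 13 total).
  0 black: C(3,0)C(3,1)/C(6,1) = 1/2; then P = 9/13
  1 black: C(3,1)C(3,0)/C(6,1) = 1/2; then P = 10/13
P(black from Urn II) = 19/26 ≈ 0.7308.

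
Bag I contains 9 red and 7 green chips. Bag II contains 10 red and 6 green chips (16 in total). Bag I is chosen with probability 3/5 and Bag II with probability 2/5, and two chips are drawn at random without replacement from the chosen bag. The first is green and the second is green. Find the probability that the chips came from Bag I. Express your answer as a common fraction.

21/31

P(E | Bag I) = 7/40; P(E | Bag II) = 1/8.
P(E) = 3/5·7/40 + 2/5·1/8 = 31/200.
By Bayes' rule, P(Bag I | E) = 21/200 / 31/200 = 21/31 ≈ 0.6774.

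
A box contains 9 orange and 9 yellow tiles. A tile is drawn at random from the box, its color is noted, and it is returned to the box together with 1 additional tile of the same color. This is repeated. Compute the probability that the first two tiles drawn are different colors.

9/19

Either orange then yellow, or yellow then orange; after the first draw the total is 19.
P = (9/18)·(9/19) + (9/18)·(9/19) = 9/19 ≈ 0.4737.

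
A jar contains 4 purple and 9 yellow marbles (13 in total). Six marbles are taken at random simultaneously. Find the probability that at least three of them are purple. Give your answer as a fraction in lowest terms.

Sum the hypergeometric tail for j = 3,…,4 purple marbles.
Favorable = C(4,3)·C(9,3) + C(4,4)·C(9,2) = 372; total = C(13,6) = 1716.
P = 372/1716 = 31/143 ≈ 0.2168.

31/143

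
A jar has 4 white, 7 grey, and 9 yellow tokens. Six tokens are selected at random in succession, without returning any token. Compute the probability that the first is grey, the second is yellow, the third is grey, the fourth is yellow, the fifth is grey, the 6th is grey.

7/3230

Multiply the conditional probability of each draw in order, without replacement, so each draw removes one from its color and from the total.
P = (7/20) · (9/19) · (6/18) · (8/17) · (5/16) · (4/15) = 7/3230 ≈ 0.0022.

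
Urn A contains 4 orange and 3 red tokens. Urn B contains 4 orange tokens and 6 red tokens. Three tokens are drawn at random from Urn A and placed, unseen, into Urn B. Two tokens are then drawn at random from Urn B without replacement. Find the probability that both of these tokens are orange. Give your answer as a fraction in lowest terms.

16/91

Condition on how many of the transferred tokens are orange (from Urn A: 4 orange of 7; then Urn B has 13 total).
  0 orange: C(4,0)C(3,3)/C(7,3) = 1/35; then P = C(4,2)/C(13,2) = 1/13
  1 orange: C(4,1)C(3,2)/C(7,3) = 12/35; then P = C(5,2)/C(13,2) = 5/39
  2 orange: C(4,2)C(3,1)/C(7,3) = 18/35; then P = C(6,2)/C(13,2) = 5/26
  3 orange: C(4,3)C(3,0)/C(7,3) = 4/35; then P = C(7,2)/C(13,2) = 7/26
P(both orange) = 16/91 ≈ 0.1758.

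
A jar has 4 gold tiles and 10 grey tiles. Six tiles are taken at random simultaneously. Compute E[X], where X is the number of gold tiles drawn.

By linearity of expectation, E[X] = Σ P(draw i is gold); by symmetry each draw (even without replacement) has P(gold) = 4/14.
E[X] = 6 · 4/14 = 12/7 ≈ 1.7143.

12/7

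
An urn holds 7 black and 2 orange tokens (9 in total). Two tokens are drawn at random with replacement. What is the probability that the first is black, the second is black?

Multiply the conditional probability of each draw in order, with replacement (the composition resets each draw).
P = (7/9) · (7/9) = 49/81 ≈ 0.6049.

49/81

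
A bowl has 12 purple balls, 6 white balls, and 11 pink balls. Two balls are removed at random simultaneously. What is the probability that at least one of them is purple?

135/203

Use the complement: P(at least one purple) = 1 − P(no purple).
P(none) = C(17,2)/C(29,2) = 136/406.
So P = 1 − 136/406 = 135/203 ≈ 0.6650.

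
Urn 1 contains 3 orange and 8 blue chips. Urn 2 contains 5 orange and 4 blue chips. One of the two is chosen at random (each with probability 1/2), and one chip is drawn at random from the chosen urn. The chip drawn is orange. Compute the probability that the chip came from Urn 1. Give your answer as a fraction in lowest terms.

27/82

P(orange | Urn 1) = 3/11; P(orange | Urn 2) = 5/9.
P(orange) = 1/2·3/11 + 1/2·5/9 = 41/99.
By Bayes' rule, P(Urn 1 | orange) = 3/22 / 41/99 = 27/82 ≈ 0.3293.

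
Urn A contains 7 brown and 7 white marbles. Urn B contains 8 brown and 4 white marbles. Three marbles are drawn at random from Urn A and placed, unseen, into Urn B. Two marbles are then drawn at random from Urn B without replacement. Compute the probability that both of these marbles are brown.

529/1365

Condition on how many of the transferred marbles are brown (from Urn A: 7 brown of 14; then Urn B has 15 total).
  0 brown: C(7,0)C(7,3)/C(14,3) = 5/52; then P = C(8,2)/C(15,2) = 4/15
  1 brown: C(7,1)C(7,2)/C(14,3) = 21/52; then P = C(9,2)/C(15,2) = 12/35
  2 brown: C(7,2)C(7,1)/C(14,3) = 21/52; then P = C(10,2)/C(15,2) = 3/7
  3 brown: C(7,3)C(7,0)/C(14,3) = 5/52; then P = C(11,2)/C(15,2) = 11/21
P(both brown) = 529/1365 ≈ 0.3875.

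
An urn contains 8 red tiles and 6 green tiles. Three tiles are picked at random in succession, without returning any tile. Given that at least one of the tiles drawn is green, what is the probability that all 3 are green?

P(all 3 green) = C(6,3)/C(14,3) = 5/91; P(at least one green) = 1 − C(8,3)/C(14,3) = 11/13.
Since 'all 3 green' ⊆ 'at least one green', P(all 3 | at least one) = 5/91 / 11/13 = 5/77 ≈ 0.0649.

5/77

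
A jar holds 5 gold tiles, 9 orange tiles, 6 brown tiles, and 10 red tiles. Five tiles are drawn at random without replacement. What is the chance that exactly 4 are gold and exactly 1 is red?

Unordered draws without replacement: count favorable combinations over C(30,5).
Favorable = C(5,4) · C(9,0) · C(6,0) · C(10,1) = 50; total = C(30,5) = 142506.
P = 50/142506 = 25/71253 ≈ 0.0004.

25/71253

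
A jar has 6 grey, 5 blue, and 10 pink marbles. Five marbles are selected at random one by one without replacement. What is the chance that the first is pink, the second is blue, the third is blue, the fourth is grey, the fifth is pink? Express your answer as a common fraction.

10/2261

Multiply the conditional probability of each draw in order, without replacement, so each draw removes one from its color and from the total.
P = (10/21) · (5/20) · (4/19) · (6/18) · (9/17) = 10/2261 ≈ 0.0044.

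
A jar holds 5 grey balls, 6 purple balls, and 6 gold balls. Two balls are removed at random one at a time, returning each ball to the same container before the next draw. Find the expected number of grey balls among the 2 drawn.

10/17

By linearity of expectation, E[X] = Σ P(draw i is grey); each independent draw has P(grey) = 5/17.
E[X] = 2 · 5/17 = 10/17 ≈ 0.5882.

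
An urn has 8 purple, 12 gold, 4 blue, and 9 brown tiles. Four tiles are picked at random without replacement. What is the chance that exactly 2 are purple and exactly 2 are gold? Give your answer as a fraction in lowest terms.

Unordered draws without replacement: count favorable combinations over C(33,4).
Favorable = C(8,2) · C(12,2) · C(4,0) · C(9,0) = 1848; total = C(33,4) = 40920.
P = 1848/40920 = 7/155 ≈ 0.0452.

7/155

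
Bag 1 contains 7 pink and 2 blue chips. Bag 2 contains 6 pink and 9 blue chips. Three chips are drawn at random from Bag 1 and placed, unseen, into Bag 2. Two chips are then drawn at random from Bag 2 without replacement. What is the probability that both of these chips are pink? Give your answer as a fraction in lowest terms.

41/204

Condition on how many of the transferred chips are pink (from Bag 1: 7 pink of 9; then Bag 2 has 18 total).
  1 pink: C(7,1)C(2,2)/C(9,3) = 1/12; then P = C(7,2)/C(18,2) = 7/51
  2 pink: C(7,2)C(2,1)/C(9,3) = 1/2; then P = C(8,2)/C(18,2) = 28/153
  3 pink: C(7,3)C(2,0)/C(9,3) = 5/12; then P = C(9,2)/C(18,2) = 4/17
P(both pink) = 41/204 ≈ 0.2010.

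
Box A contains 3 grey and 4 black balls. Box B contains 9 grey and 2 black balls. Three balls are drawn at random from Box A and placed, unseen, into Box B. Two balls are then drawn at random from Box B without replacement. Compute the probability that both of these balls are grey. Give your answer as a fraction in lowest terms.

48/91

Condition on how many of the transferred balls are grey (from Box A: 3 grey of 7; then Box B has 14 total).
  0 grey: C(3,0)C(4,3)/C(7,3) = 4/35; then P = C(9,2)/C(14,2) = 36/91
  1 grey: C(3,1)C(4,2)/C(7,3) = 18/35; then P = C(10,2)/C(14,2) = 45/91
  2 grey: C(3,2)C(4,1)/C(7,3) = 12/35; then P = C(11,2)/C(14,2) = 55/91
  3 grey: C(3,3)C(4,0)/C(7,3) = 1/35; then P = C(12,2)/C(14,2) = 66/91
P(both grey) = 48/91 ≈ 0.5275.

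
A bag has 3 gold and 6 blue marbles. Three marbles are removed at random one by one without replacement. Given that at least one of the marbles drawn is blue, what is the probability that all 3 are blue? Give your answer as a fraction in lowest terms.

20/83

P(all 3 blue) = C(6,3)/C(9,3) = 5/21; P(at least one blue) = 1 − C(3,3)/C(9,3) = 83/84.
Since 'all 3 blue' ⊆ 'at least one blue', P(all 3 | at least one) = 5/21 / 83/84 = 20/83 ≈ 0.2410.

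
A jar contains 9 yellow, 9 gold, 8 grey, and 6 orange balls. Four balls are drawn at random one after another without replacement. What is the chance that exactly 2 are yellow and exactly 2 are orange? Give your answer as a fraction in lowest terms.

Unordered draws without replacement: count favorable combinations over C(32,4).
Favorable = C(9,2) · C(9,0) · C(8,0) · C(6,2) = 540; total = C(32,4) = 35960.
P = 540/35960 = 27/1798 ≈ 0.0150.

27/1798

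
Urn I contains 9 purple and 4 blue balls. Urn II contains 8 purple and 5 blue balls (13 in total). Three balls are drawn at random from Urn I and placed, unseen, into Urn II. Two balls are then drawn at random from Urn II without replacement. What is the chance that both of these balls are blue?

Condition on how many of the transferred balls are blue (from Urn I: 4 blue of 13; then Urn II has 16 total).
  0 blue: C(4,0)C(9,3)/C(13,3) = 42/143; then P = C(5,2)/C(16,2) = 1/12
  1 blue: C(4,1)C(9,2)/C(13,3) = 72/143; then P = C(6,2)/C(16,2) = 1/8
  2 blue: C(4,2)C(9,1)/C(13,3) = 27/143; then P = C(7,2)/C(16,2) = 7/40
  3 blue: C(4,3)C(9,0)/C(13,3) = 2/143; then P = C(8,2)/C(16,2) = 7/30
P(both blue) = 193/1560 ≈ 0.1237.

193/1560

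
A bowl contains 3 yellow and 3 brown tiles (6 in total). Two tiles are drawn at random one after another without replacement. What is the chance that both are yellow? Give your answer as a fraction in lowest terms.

Unordered draws without replacement: count favorable combinations over C(6,2).
Favorable = C(3,2) · C(3,0) = 3; total = C(6,2) = 15.
P = 3/15 = 1/5 ≈ 0.2000.

1/5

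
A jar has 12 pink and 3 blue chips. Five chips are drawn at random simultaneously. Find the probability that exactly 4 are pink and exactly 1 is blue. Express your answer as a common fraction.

45/91

Unordered draws without replacement: count favorable combinations over C(15,5).
Favorable = C(12,4) · C(3,1) = 1485; total = C(15,5) = 3003.
P = 1485/3003 = 45/91 ≈ 0.4945.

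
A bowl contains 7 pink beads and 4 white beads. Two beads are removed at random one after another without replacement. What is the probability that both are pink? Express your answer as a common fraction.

21/55

Multiply the conditional probability of each draw in order, without replacement, so each draw removes one from its color and from the total.
P = (7/11) · (6/10) = 21/55 ≈ 0.3818.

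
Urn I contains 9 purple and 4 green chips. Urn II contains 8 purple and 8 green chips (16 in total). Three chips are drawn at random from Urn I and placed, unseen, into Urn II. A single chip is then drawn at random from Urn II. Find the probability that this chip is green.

Condition on how many of the transferred chips are green (from Urn I: 4 green of 13; then Urn II has 19 total).
  0 green: C(4,0)C(9,3)/C(13,3) = 42/143; then P = 8/19
  1 green: C(4,1)C(9,2)/C(13,3) = 72/143; then P = 9/19
  2 green: C(4,2)C(9,1)/C(13,3) = 27/143; then P = 10/19
  3 green: C(4,3)C(9,0)/C(13,3) = 2/143; then P = 11/19
P(green from Urn II) = 116/247 ≈ 0.4696.

116/247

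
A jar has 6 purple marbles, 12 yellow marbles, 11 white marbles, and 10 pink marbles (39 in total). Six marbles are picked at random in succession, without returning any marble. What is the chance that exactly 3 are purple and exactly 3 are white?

Unordered draws without replacement: count favorable combinations over C(39,6).
Favorable = C(6,3) · C(12,0) · C(11,3) · C(10,0) = 3300; total = C(39,6) = 3262623.
P = 3300/3262623 = 1100/1087541 ≈ 0.0010.

1100/1087541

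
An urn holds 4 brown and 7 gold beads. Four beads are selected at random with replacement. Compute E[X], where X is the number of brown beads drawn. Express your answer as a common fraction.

By linearity of expectation, E[X] = Σ P(draw i is brown); each independent draw has P(brown) = 4/11.
E[X] = 4 · 4/11 = 16/11 ≈ 1.4545.

16/11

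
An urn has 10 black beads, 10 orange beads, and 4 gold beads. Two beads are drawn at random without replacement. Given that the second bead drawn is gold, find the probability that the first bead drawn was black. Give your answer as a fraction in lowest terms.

P(first=black and the second bead drawn is gold) = (10/24)·(4/23) = 5/69.
P(the second bead drawn is gold) = Σ over first color = 5/69 + 5/69 + 1/46 = 1/6.
By Bayes, P(first=black | the second bead drawn is gold) = 5/69 / 1/6 = 10/23 ≈ 0.4348.

10/23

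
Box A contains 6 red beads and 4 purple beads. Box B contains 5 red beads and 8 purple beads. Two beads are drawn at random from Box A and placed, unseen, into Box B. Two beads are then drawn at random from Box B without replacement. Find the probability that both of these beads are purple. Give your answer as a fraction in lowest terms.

Condition on how many of the transferred beads are purple (from Box A: 4 purple of 10; then Box B has 15 total).
  0 purple: C(4,0)C(6,2)/C(10,2) = 1/3; then P = C(8,2)/C(15,2) = 4/15
  1 purple: C(4,1)C(6,1)/C(10,2) = 8/15; then P = C(9,2)/C(15,2) = 12/35
  2 purple: C(4,2)C(6,0)/C(10,2) = 2/15; then P = C(10,2)/C(15,2) = 3/7
P(both purple) = 74/225 ≈ 0.3289.

74/225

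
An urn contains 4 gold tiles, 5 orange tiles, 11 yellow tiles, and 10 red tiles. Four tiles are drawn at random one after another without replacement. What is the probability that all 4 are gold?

1/27405

Unordered draws without replacement: count favorable combinations over C(30,4).
Favorable = C(4,4) · C(5,0) · C(11,0) · C(10,0) = 1; total = C(30,4) = 27405.
P = 1/27405 = 1/27405 ≈ 0.0000.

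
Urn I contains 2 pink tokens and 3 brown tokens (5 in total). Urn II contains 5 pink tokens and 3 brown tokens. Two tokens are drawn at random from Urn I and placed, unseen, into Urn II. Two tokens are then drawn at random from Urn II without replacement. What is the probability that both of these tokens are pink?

Condition on how many of the transferred tokens are pink (from Urn I: 2 pink of 5; then Urn II has 10 total).
  0 pink: C(2,0)C(3,2)/C(5,2) = 3/10; then P = C(5,2)/C(10,2) = 2/9
  1 pink: C(2,1)C(3,1)/C(5,2) = 3/5; then P = C(6,2)/C(10,2) = 1/3
  2 pink: C(2,2)C(3,0)/C(5,2) = 1/10; then P = C(7,2)/C(10,2) = 7/15
P(both pink) = 47/150 ≈ 0.3133.

47/150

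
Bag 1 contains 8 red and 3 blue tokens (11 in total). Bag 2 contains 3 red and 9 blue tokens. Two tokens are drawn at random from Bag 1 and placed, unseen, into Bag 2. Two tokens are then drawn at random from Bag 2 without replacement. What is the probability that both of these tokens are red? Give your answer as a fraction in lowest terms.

Condition on how many of the transferred tokens are red (from Bag 1: 8 red of 11; then Bag 2 has 14 total).
  0 red: C(8,0)C(3,2)/C(11,2) = 3/55; then P = C(3,2)/C(14,2) = 3/91
  1 red: C(8,1)C(3,1)/C(11,2) = 24/55; then P = C(4,2)/C(14,2) = 6/91
  2 red: C(8,2)C(3,0)/C(11,2) = 28/55; then P = C(5,2)/C(14,2) = 10/91
P(both red) = 433/5005 ≈ 0.0865.

433/5005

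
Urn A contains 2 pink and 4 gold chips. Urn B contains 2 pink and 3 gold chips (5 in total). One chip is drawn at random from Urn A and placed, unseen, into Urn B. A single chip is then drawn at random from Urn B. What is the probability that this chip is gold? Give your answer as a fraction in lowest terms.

Condition on how many of the transferred chips are gold (from Urn A: 4 gold of 6; then Urn B has 6 total).
  0 gold: C(4,0)C(2,1)/C(6,1) = 1/3; then P = 3/6
  1 gold: C(4,1)C(2,0)/C(6,1) = 2/3; then P = 4/6
P(gold from Urn B) = 11/18 ≈ 0.6111.

11/18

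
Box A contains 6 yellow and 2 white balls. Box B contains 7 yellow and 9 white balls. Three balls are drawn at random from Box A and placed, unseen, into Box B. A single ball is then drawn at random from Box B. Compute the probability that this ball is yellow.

37/76

Condition on how many of the transferred balls are yellow (from Box A: 6 yellow of 8; then Box B has 19 total).
  1 yellow: C(6,1)C(2,2)/C(8,3) = 3/28; then P = 8/19
  2 yellow: C(6,2)C(2,1)/C(8,3) = 15/28; then P = 9/19
  3 yellow: C(6,3)C(2,0)/C(8,3) = 5/14; then P = 10/19
P(yellow from Box B) = 37/76 ≈ 0.4868.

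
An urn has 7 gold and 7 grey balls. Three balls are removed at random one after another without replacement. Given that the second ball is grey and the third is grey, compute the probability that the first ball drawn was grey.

5/12

P(first=grey and the second ball is grey and the third is grey) = (7/14)·(6/13)·(5/12) = 5/52.
P(E) = Σ over first color = 7/52 + 5/52 = 3/13.
By Bayes, P(first=grey | E) = 5/52 / 3/13 = 5/12 ≈ 0.4167.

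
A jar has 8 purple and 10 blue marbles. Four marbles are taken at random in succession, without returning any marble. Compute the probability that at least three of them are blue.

13/34

Sum the hypergeometric tail for j = 3,…,4 blue marbles.
Favorable = C(10,3)·C(8,1) + C(10,4)·C(8,0) = 1170; total = C(18,4) = 3060.
P = 1170/3060 = 13/34 ≈ 0.3824.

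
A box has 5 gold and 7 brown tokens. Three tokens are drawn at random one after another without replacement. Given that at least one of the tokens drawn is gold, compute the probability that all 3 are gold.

P(all 3 gold) = C(5,3)/C(12,3) = 1/22; P(at least one gold) = 1 − C(7,3)/C(12,3) = 37/44.
Since 'all 3 gold' ⊆ 'at least one gold', P(all 3 | at least one) = 1/22 / 37/44 = 2/37 ≈ 0.0541.

2/37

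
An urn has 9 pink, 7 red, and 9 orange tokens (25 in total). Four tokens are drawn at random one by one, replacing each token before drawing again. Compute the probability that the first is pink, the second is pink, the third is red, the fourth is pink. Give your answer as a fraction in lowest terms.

Multiply the conditional probability of each draw in order, with replacement (the composition resets each draw).
P = (9/25) · (9/25) · (7/25) · (9/25) = 5103/390625 ≈ 0.0131.

5103/390625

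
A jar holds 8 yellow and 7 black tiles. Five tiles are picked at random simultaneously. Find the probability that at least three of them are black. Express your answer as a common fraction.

61/143

Sum the hypergeometric tail for j = 3,…,5 black tiles.
Favorable = C(7,3)·C(8,2) + C(7,4)·C(8,1) + C(7,5)·C(8,0) = 1281; total = C(15,5) = 3003.
P = 1281/3003 = 61/143 ≈ 0.4266.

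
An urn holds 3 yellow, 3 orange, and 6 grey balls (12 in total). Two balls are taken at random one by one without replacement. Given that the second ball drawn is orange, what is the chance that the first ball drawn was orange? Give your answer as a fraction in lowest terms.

P(first=orange and the second ball drawn is orange) = (3/12)·(2/11) = 1/22.
P(the second ball drawn is orange) = Σ over first color = 3/44 + 1/22 + 3/22 = 1/4.
By Bayes, P(first=orange | the second ball drawn is orange) = 1/22 / 1/4 = 2/11 ≈ 0.1818.

2/11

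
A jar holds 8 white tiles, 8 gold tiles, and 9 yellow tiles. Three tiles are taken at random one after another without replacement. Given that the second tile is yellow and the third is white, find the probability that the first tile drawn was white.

P(first=white and the second tile is yellow and the third is white) = (8/25)·(9/24)·(7/23) = 21/575.
P(E) = Σ over first color = 21/575 + 24/575 + 24/575 = 3/25.
By Bayes, P(first=white | E) = 21/575 / 3/25 = 7/23 ≈ 0.3043.

7/23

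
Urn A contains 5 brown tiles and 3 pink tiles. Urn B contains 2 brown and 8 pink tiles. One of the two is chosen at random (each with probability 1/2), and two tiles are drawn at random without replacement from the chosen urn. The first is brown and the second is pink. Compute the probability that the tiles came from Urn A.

P(E | Urn A) = 15/56; P(E | Urn B) = 8/45.
P(E) = 1/2·15/56 + 1/2·8/45 = 1123/5040.
By Bayes' rule, P(Urn A | E) = 15/112 / 1123/5040 = 675/1123 ≈ 0.6011.

675/1123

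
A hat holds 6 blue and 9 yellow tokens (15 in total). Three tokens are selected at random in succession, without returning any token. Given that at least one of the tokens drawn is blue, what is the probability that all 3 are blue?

P(all 3 blue) = C(6,3)/C(15,3) = 4/91; P(at least one blue) = 1 − C(9,3)/C(15,3) = 53/65.
Since 'all 3 blue' ⊆ 'at least one blue', P(all 3 | at least one) = 4/91 / 53/65 = 20/371 ≈ 0.0539.

20/371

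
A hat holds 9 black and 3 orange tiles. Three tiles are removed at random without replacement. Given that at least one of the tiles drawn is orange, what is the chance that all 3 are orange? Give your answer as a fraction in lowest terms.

1/136

P(all 3 orange) = C(3,3)/C(12,3) = 1/220; P(at least one orange) = 1 − C(9,3)/C(12,3) = 34/55.
Since 'all 3 orange' ⊆ 'at least one orange', P(all 3 | at least one) = 1/220 / 34/55 = 1/136 ≈ 0.0074.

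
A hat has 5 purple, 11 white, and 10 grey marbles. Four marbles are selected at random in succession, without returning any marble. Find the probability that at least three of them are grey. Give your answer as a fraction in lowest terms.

Sum the hypergeometric tail for j = 3,…,4 grey marbles.
Favorable = C(10,3)·C(16,1) + C(10,4)·C(16,0) = 2130; total = C(26,4) = 14950.
P = 2130/14950 = 213/1495 ≈ 0.1425.

213/1495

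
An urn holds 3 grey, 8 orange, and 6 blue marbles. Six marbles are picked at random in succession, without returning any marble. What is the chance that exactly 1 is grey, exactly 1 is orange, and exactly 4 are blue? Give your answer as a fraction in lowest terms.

Unordered draws without replacement: count favorable combinations over C(17,6).
Favorable = C(3,1) · C(8,1) · C(6,4) = 360; total = C(17,6) = 12376.
P = 360/12376 = 45/1547 ≈ 0.0291.

45/1547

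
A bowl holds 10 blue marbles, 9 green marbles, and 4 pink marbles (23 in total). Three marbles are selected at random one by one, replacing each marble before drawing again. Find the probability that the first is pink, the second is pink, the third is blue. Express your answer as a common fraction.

Multiply the conditional probability of each draw in order, with replacement (the composition resets each draw).
P = (4/23) · (4/23) · (10/23) = 160/12167 ≈ 0.0132.

160/12167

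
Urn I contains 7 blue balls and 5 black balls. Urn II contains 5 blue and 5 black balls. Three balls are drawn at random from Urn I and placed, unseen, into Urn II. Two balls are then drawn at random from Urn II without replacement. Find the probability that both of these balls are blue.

289/1144

Condition on how many of the transferred balls are blue (from Urn I: 7 blue of 12; then Urn II has 13 total).
  0 blue: C(7,0)C(5,3)/C(12,3) = 1/22; then P = C(5,2)/C(13,2) = 5/39
  1 blue: C(7,1)C(5,2)/C(12,3) = 7/22; then P = C(6,2)/C(13,2) = 5/26
  2 blue: C(7,2)C(5,1)/C(12,3) = 21/44; then P = C(7,2)/C(13,2) = 7/26
  3 blue: C(7,3)C(5,0)/C(12,3) = 7/44; then P = C(8,2)/C(13,2) = 14/39
P(both blue) = 289/1144 ≈ 0.2526.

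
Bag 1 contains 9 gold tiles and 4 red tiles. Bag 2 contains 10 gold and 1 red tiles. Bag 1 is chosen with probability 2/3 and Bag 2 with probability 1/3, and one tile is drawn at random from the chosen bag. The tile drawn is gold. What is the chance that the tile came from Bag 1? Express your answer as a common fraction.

99/164

P(gold | Bag 1) = 9/13; P(gold | Bag 2) = 10/11.
P(gold) = 2/3·9/13 + 1/3·10/11 = 328/429.
By Bayes' rule, P(Bag 1 | gold) = 6/13 / 328/429 = 99/164 ≈ 0.6037.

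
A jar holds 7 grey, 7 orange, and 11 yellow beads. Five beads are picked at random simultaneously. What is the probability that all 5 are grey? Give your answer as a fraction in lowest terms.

1/2530

Unordered draws without replacement: count favorable combinations over C(25,5).
Favorable = C(7,5) · C(7,0) · C(11,0) = 21; total = C(25,5) = 53130.
P = 21/53130 = 1/2530 ≈ 0.0004.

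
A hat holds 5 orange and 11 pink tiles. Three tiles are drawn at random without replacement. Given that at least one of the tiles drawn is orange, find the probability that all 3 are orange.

2/79

P(all 3 orange) = C(5,3)/C(16,3) = 1/56; P(at least one orange) = 1 − C(11,3)/C(16,3) = 79/112.
Since 'all 3 orange' ⊆ 'at least one orange', P(all 3 | at least one) = 1/56 / 79/112 = 2/79 ≈ 0.0253.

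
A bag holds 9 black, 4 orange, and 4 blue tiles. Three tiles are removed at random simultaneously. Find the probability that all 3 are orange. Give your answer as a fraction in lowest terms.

Unordered draws without replacement: count favorable combinations over C(17,3).
Favorable = C(9,0) · C(4,3) · C(4,0) = 4; total = C(17,3) = 680.
P = 4/680 = 1/170 ≈ 0.0059.

1/170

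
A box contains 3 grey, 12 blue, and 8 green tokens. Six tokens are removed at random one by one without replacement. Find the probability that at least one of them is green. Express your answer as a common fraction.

1246/1311

Use the complement: P(at least one green) = 1 − P(no green).
P(none) = C(15,6)/C(23,6) = 5005/100947.
So P = 1 − 5005/100947 = 1246/1311 ≈ 0.9504.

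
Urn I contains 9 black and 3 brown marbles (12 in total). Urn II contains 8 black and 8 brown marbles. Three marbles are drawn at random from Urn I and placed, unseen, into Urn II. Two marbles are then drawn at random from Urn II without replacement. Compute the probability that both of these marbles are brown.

Condition on how many of the transferred marbles are brown (from Urn I: 3 brown of 12; then Urn II has 19 total).
  0 brown: C(3,0)C(9,3)/C(12,3) = 21/55; then P = C(8,2)/C(19,2) = 28/171
  1 brown: C(3,1)C(9,2)/C(12,3) = 27/55; then P = C(9,2)/C(19,2) = 4/19
  2 brown: C(3,2)C(9,1)/C(12,3) = 27/220; then P = C(10,2)/C(19,2) = 5/19
  3 brown: C(3,3)C(9,0)/C(12,3) = 1/220; then P = C(11,2)/C(19,2) = 55/171
P(both brown) = 751/3762 ≈ 0.1996.

751/3762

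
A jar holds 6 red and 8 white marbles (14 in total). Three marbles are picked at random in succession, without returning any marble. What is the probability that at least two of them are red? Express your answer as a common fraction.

Sum the hypergeometric tail for j = 2,…,3 red marbles.
Favorable = C(6,2)·C(8,1) + C(6,3)·C(8,0) = 140; total = C(14,3) = 364.
P = 140/364 = 5/13 ≈ 0.3846.

5/13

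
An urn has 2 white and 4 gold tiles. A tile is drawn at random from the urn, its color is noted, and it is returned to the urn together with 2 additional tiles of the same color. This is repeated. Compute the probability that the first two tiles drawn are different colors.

1/3

Either gold then white, or white then gold; after the first draw the total is 8.
P = (4/6)·(2/8) + (2/6)·(4/8) = 1/3 ≈ 0.3333.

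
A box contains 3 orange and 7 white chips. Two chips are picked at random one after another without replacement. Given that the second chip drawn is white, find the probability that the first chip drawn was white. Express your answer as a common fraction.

2/3

P(first=white and the second chip drawn is white) = (7/10)·(6/9) = 7/15.
P(the second chip drawn is white) = Σ over first color = 7/30 + 7/15 = 7/10.
By Bayes, P(first=white | the second chip drawn is white) = 7/15 / 7/10 = 2/3 ≈ 0.6667.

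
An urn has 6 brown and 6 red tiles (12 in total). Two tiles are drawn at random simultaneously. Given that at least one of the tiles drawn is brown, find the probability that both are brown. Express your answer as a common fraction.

P(both brown) = C(6,2)/C(12,2) = 5/22; P(at least one brown) = 1 − C(6,2)/C(12,2) = 17/22.
Since 'both brown' ⊆ 'at least one brown', P(both | at least one) = 5/22 / 17/22 = 5/17 ≈ 0.2941.

5/17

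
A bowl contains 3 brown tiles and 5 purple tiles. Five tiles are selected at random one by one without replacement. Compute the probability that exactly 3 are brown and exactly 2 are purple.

Unordered draws without replacement: count favorable combinations over C(8,5).
Favorable = C(3,3) · C(5,2) = 10; total = C(8,5) = 56.
P = 10/56 = 5/28 ≈ 0.1786.

5/28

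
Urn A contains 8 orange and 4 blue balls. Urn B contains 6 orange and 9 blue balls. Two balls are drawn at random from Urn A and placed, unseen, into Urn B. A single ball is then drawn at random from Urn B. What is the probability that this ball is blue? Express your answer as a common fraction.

29/51

Condition on how many of the transferred balls are blue (from Urn A: 4 blue of 12; then Urn B has 17 total).
  0 blue: C(4,0)C(8,2)/C(12,2) = 14/33; then P = 9/17
  1 blue: C(4,1)C(8,1)/C(12,2) = 16/33; then P = 10/17
  2 blue: C(4,2)C(8,0)/C(12,2) = 1/11; then P = 11/17
P(blue from Urn B) = 29/51 ≈ 0.5686.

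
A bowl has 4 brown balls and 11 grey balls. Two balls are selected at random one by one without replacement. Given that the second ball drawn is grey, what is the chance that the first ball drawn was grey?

5/7

P(first=grey and the second ball drawn is grey) = (11/15)·(10/14) = 11/21.
P(the second ball drawn is grey) = Σ over first color = 22/105 + 11/21 = 11/15.
By Bayes, P(first=grey | the second ball drawn is grey) = 11/21 / 11/15 = 5/7 ≈ 0.7143.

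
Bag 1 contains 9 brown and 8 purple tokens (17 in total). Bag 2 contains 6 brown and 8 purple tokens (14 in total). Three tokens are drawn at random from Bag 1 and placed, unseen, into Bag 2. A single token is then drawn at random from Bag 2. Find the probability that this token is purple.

Condition on how many of the transferred tokens are purple (from Bag 1: 8 purple of 17; then Bag 2 has 17 total).
  0 purple: C(8,0)C(9,3)/C(17,3) = 21/170; then P = 8/17
  1 purple: C(8,1)C(9,2)/C(17,3) = 36/85; then P = 9/17
  2 purple: C(8,2)C(9,1)/C(17,3) = 63/170; then P = 10/17
  3 purple: C(8,3)C(9,0)/C(17,3) = 7/85; then P = 11/17
P(purple from Bag 2) = 160/289 ≈ 0.5536.

160/289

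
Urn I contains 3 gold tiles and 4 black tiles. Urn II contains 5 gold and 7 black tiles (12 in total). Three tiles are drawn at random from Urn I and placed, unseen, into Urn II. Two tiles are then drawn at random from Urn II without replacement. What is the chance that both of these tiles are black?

79/245

Condition on how many of the transferred tiles are black (from Urn I: 4 black of 7; then Urn II has 15 total).
  0 black: C(4,0)C(3,3)/C(7,3) = 1/35; then P = C(7,2)/C(15,2) = 1/5
  1 black: C(4,1)C(3,2)/C(7,3) = 12/35; then P = C(8,2)/C(15,2) = 4/15
  2 black: C(4,2)C(3,1)/C(7,3) = 18/35; then P = C(9,2)/C(15,2) = 12/35
  3 black: C(4,3)C(3,0)/C(7,3) = 4/35; then P = C(10,2)/C(15,2) = 3/7
P(both black) = 79/245 ≈ 0.3224.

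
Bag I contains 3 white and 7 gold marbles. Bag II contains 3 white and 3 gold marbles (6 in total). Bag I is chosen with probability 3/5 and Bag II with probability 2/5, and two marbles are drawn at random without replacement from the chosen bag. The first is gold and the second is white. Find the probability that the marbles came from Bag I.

7/13

P(E | Bag I) = 7/30; P(E | Bag II) = 3/10.
P(E) = 3/5·7/30 + 2/5·3/10 = 13/50.
By Bayes' rule, P(Bag I | E) = 7/50 / 13/50 = 7/13 ≈ 0.5385.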